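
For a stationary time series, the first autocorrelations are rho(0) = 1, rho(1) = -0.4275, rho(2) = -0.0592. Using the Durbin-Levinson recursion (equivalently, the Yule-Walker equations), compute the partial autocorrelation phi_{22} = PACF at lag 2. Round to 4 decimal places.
\phi_{22} = -0.2961

The PACF at lag k is phi_{kk}, the last component of the solution
to the Yule-Walker system G_k phi = r_k where
  (G_k)_{ij} = rho(|i - j|), (r_k)_i = rho(i), i,j = 1..k.
Equivalently, Durbin-Levinson gives phi_{kk} iteratively:
  phi_{11} = rho(1)
  phi_{kk} = [rho(k) - sum_{j=1..k-1} phi_{k-1,j} rho(k-j)]
            / [1 - sum_{j=1..k-1} phi_{k-1,j} rho(j)],
  phi_{k,j} = phi_{k-1,j} - phi_{kk} phi_{k-1,k-j},  j = 1..k-1.
Step k = 1:
  phi_11 = rho(1) = -0.4275.
Step k = 2:
  phi_22 = [rho(2) - phi_11 rho(1)] / [1 - phi_11 rho(1)] = [-0.0592 - (-0.4275)(-0.4275)] / [1 - (-0.4275)(-0.4275)]
         = -0.24195625 / 0.81724375 = -0.2961.
Therefore phi_{22} = -0.2961.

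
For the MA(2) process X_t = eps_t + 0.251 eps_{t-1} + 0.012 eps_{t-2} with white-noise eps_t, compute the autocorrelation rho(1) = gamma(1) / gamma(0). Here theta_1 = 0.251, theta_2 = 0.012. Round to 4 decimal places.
\rho(1) = 0.2389

For an MA(q) process with theta_0 = 1, the autocovariance is
  gamma(k) = sigma^2 * sum_{i=0..q-k} theta_i * theta_{i+k},
and rho(k) = gamma(k) / gamma(0). Sigma^2 cancels.
  numerator   = (1)*(0.251) + (0.251)*(0.012) = 0.254012.
  denominator = (1)^2 + (0.251)^2 + (0.012)^2 = 1.063145.
  rho(1) = 0.254012 / 1.063145 = 0.2389.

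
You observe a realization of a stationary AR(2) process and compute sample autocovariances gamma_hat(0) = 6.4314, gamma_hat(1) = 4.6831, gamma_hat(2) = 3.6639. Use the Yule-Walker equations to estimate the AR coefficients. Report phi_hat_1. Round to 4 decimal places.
\hat\phi_{1} = 0.6670

The Yule-Walker equations for an AR(p) process read, in matrix form,
  Gamma_p phi = r_p,   with   (Gamma_p)_{ij} = gamma(|i - j|),
                       (r_p)_i = gamma(i),   i,j = 1..p.
Substitute the sample gammas (Toeplitz matrix and right-hand side of size 2):
  Gamma_p = [[6.4314, 4.6831], [4.6831, 6.4314]]
  r_p     = [4.6831, 3.6639]
Written out:
  6.4314 phi_1 + 4.6831 phi_2 = 4.6831
  4.6831 phi_1 + 6.4314 phi_2 = 3.6639
Solve by Cramer's rule:
  det = gamma(0)^2 - gamma(1)^2 = (6.4314)^2 - (4.6831)^2 = 41.36290596 - 21.93142561 = 19.43148035
  phi_hat_1 = [gamma(1) gamma(0) - gamma(1) gamma(2)] / det = [(4.6831)(6.4314) - (4.6831)(3.6639)] / 19.43148035 = 12.96047925 / 19.43148035 = 0.667
  phi_hat_2 = [gamma(0) gamma(2) - gamma(1)^2] / det = [(6.4314)(3.6639) - (4.6831)^2] / 19.43148035 = 1.63258085 / 19.43148035 = 0.084
So phi_hat = [0.6670, 0.0840].
Therefore phi_hat_1 = 0.6670.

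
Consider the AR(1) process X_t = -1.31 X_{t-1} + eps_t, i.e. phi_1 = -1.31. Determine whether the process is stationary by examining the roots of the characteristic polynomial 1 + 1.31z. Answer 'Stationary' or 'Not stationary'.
\text{Not stationary}

The AR(p) characteristic polynomial is P(z) = 1 + 1.31z.
Stationarity requires all roots to lie outside the unit circle, i.e. |z| > 1 for every root.
This is linear in z: 1 + (1.31) z = 0  =>  z = -1/(1.31) = -0.763359,  |z| = 0.763359.
Moduli of all roots: 0.7634.
All moduli strictly greater than 1? No.
Verdict: Not stationary.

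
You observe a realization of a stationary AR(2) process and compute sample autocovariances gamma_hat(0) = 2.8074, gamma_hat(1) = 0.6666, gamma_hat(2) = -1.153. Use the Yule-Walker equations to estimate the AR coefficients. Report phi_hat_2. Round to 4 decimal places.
\hat\phi_{2} = -0.4950

The Yule-Walker equations for an AR(p) process read, in matrix form,
  Gamma_p phi = r_p,   with   (Gamma_p)_{ij} = gamma(|i - j|),
                       (r_p)_i = gamma(i),   i,j = 1..p.
Substitute the sample gammas (Toeplitz matrix and right-hand side of size 2):
  Gamma_p = [[2.8074, 0.6666], [0.6666, 2.8074]]
  r_p     = [0.6666, -1.153]
Written out:
  2.8074 phi_1 + 0.6666 phi_2 = 0.6666
  0.6666 phi_1 + 2.8074 phi_2 = -1.153
Solve by Cramer's rule:
  det = gamma(0)^2 - gamma(1)^2 = (2.8074)^2 - (0.6666)^2 = 7.88149476 - 0.44435556 = 7.4371392
  phi_hat_1 = [gamma(1) gamma(0) - gamma(1) gamma(2)] / det = [(0.6666)(2.8074) - (0.6666)(-1.153)] / 7.4371392 = 2.64000264 / 7.4371392 = 0.355
  phi_hat_2 = [gamma(0) gamma(2) - gamma(1)^2] / det = [(2.8074)(-1.153) - (0.6666)^2] / 7.4371392 = -3.68128776 / 7.4371392 = -0.495
So phi_hat = [0.3550, -0.4950].
Therefore phi_hat_2 = -0.4950.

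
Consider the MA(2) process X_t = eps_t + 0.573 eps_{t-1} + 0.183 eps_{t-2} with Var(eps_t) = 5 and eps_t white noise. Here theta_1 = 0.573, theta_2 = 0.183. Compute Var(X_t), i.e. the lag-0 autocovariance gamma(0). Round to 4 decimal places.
\gamma(0) = 6.8091

For an MA(q) process X_t = eps_t + sum_i theta_i eps_{t-i} with
Var(eps_t) = sigma^2, the variance is
  gamma(0) = sigma^2 * (1 + sum_i theta_i^2).
  sum_i theta_i^2 = (0.573)^2 + (0.183)^2 = 0.328329 + 0.033489 = 0.361818.
  gamma(0) = 5 * (1 + 0.361818) = 5 * 1.361818 = 6.80909, which rounds to 6.8091.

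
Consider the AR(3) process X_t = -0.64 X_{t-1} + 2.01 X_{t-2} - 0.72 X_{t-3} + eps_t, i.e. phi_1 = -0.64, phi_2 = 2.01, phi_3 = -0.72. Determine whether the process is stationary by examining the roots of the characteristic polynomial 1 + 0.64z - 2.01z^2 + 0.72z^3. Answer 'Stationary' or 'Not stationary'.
\text{Not stationary}

The AR(p) characteristic polynomial is P(z) = 1 + 0.64z - 2.01z^2 + 0.72z^3.
Stationarity requires all roots to lie outside the unit circle, i.e. |z| > 1 for every root.
Degree 3: look for a simple real root z0 first, then factor out (1 - z/z0) and solve the remaining quadratic.
Testing z0 = 2: P(2) = 1 + (0.64)(2) + (-2.01)(2)^2 + (0.72)(2)^3
  = 1 + (1.28) + (-8.04) + (5.76) = 0.  So z_0 = 2 is a root, |z_0| = 2.
Divide out the factor (1 - 0.5 z) = (1 - z/z0) (since 1/z0 = 0.5):
  P(z) = (1 - 0.5 z)(1 + (1.14) z + (-1.44) z^2)
  [check: z-coef 1.14 - (0.5) = 0.64; z^2-coef -1.44 - (0.5)(1.14) = -2.01; z^3-coef -(0.5)(-1.44) = 0.72.]
Remaining roots from the quadratic factor 1 + (1.14) z + (-1.44) z^2:
  Set 1 + (1.14) z + (-1.44) z^2 = 0, i.e. a z^2 + b z + c = 0 with a = -1.44, b = 1.14, c = 1.
  Discriminant D = b^2 - 4ac = (1.14)^2 - 4*(-1.44)*1 = 1.2996 - (-5.76) = 7.0596.
  D >= 0, so the roots are real: z = (-b +/- sqrt(D)) / (2a) = (-1.14 +/- 2.656991) / (-2.88).
    z_1 = (-1.14 + 2.656991) / (-2.88) = -0.5267,   |z_1| = 0.5267.
    z_2 = (-1.14 - 2.656991) / (-2.88) = 1.3184,   |z_2| = 1.3184.
Moduli of all roots: 2.0000, 0.5267, 1.3184.
All moduli strictly greater than 1? No.
Verdict: Not stationary.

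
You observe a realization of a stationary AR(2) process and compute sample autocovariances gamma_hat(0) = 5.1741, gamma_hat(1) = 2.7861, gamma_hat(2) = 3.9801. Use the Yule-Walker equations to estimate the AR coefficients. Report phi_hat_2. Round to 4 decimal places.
\hat\phi_{2} = 0.6750

The Yule-Walker equations for an AR(p) process read, in matrix form,
  Gamma_p phi = r_p,   with   (Gamma_p)_{ij} = gamma(|i - j|),
                       (r_p)_i = gamma(i),   i,j = 1..p.
Substitute the sample gammas (Toeplitz matrix and right-hand side of size 2):
  Gamma_p = [[5.1741, 2.7861], [2.7861, 5.1741]]
  r_p     = [2.7861, 3.9801]
Written out:
  5.1741 phi_1 + 2.7861 phi_2 = 2.7861
  2.7861 phi_1 + 5.1741 phi_2 = 3.9801
Solve by Cramer's rule:
  det = gamma(0)^2 - gamma(1)^2 = (5.1741)^2 - (2.7861)^2 = 26.77131081 - 7.76235321 = 19.0089576
  phi_hat_1 = [gamma(1) gamma(0) - gamma(1) gamma(2)] / det = [(2.7861)(5.1741) - (2.7861)(3.9801)] / 19.0089576 = 3.3266034 / 19.0089576 = 0.175
  phi_hat_2 = [gamma(0) gamma(2) - gamma(1)^2] / det = [(5.1741)(3.9801) - (2.7861)^2] / 19.0089576 = 12.8310822 / 19.0089576 = 0.675
So phi_hat = [0.1750, 0.6750].
Therefore phi_hat_2 = 0.6750.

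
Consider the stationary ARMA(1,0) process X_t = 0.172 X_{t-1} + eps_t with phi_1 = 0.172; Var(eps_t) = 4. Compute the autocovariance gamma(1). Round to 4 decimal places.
\gamma(1) = 0.7090

Multiply the model equation by X_{t-k} and take expectations. With theta_0 = psi_0 = 1 and psi_j the MA(infinity) weights, this gives
  gamma(k) - sum_i phi_i gamma(k-i) = c_k,
  c_k = sigma^2 * sum_{j=k..q} theta_j psi_{j-k}   (c_k = 0 for k > q),
using gamma(-m) = gamma(m).
Pure AR (q = 0): c_0 = sigma^2 = 4, c_k = 0 for k >= 1.
Equations for k = 0 and k = 1 (AR order 1):
  gamma(0) = phi_1 gamma(1) + c_0
  gamma(1) = phi_1 gamma(0) + c_1
Substituting the second into the first: gamma(0) (1 - phi_1^2) = c_0 + phi_1 c_1, so
  gamma(0) = c_0 / (1 - phi_1^2) = 4 / (1 - (0.172)^2) = 4 / 0.970416 = 4.121944.
  gamma(1) = phi_1 gamma(0) = (0.172)(4.121944) = 0.708974.
Therefore gamma(1) = 0.7090 (to 4 decimal places).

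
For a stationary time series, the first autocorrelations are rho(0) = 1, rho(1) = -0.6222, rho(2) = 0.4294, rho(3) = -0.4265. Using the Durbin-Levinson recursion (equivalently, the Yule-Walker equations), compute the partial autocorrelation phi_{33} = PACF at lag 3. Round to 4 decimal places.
\phi_{33} = -0.2211

The PACF at lag k is phi_{kk}, the last component of the solution
to the Yule-Walker system G_k phi = r_k where
  (G_k)_{ij} = rho(|i - j|), (r_k)_i = rho(i), i,j = 1..k.
Equivalently, Durbin-Levinson gives phi_{kk} iteratively:
  phi_{11} = rho(1)
  phi_{kk} = [rho(k) - sum_{j=1..k-1} phi_{k-1,j} rho(k-j)]
            / [1 - sum_{j=1..k-1} phi_{k-1,j} rho(j)],
  phi_{k,j} = phi_{k-1,j} - phi_{kk} phi_{k-1,k-j},  j = 1..k-1.
Step k = 1:
  phi_11 = rho(1) = -0.6222.
Step k = 2:
  phi_22 = [rho(2) - phi_11 rho(1)] / [1 - phi_11 rho(1)] = [0.4294 - (-0.6222)(-0.6222)] / [1 - (-0.6222)(-0.6222)]
         = 0.04226716 / 0.61286716 = 0.068966.
  Update: phi_21 = phi_11 - phi_22 phi_11 = -0.6222 - (0.068966)(-0.6222) = -0.579289.
Step k = 3:
  phi_33 = [rho(3) - phi_21 rho(2) - phi_22 rho(1)] / [1 - phi_21 rho(1) - phi_22 rho(2)]
    numerator   = -0.4265 - (-0.579289)(0.4294) - (0.068966)(-0.6222) = -0.13484241
    denominator = 1 - (-0.579289)(-0.6222) - (0.068966)(0.4294) = 0.60995215
  phi_33 = -0.13484241 / 0.60995215 = -0.2211.
Therefore phi_{33} = -0.2211.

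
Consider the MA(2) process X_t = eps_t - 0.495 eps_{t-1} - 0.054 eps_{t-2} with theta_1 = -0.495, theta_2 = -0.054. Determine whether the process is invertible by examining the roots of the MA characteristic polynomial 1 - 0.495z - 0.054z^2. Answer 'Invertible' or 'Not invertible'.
\text{Invertible}

The MA(q) characteristic polynomial is P(z) = 1 - 0.495z - 0.054z^2.
Invertibility requires all roots to lie outside the unit circle, i.e. |z| > 1 for every root.
Set 1 + (-0.495) z + (-0.054) z^2 = 0, i.e. a z^2 + b z + c = 0 with a = -0.054, b = -0.495, c = 1.
Discriminant D = b^2 - 4ac = (-0.495)^2 - 4*(-0.054)*1 = 0.245025 - (-0.216) = 0.461025.
D >= 0, so the roots are real: z = (-b +/- sqrt(D)) / (2a) = (0.495 +/- 0.678988) / (-0.108).
  z_1 = (0.495 + 0.678988) / (-0.108) = -10.8703,   |z_1| = 10.8703.
  z_2 = (0.495 - 0.678988) / (-0.108) = 1.7036,   |z_2| = 1.7036.
Moduli of all roots: 10.8703, 1.7036.
All moduli strictly greater than 1? Yes.
Verdict: Invertible.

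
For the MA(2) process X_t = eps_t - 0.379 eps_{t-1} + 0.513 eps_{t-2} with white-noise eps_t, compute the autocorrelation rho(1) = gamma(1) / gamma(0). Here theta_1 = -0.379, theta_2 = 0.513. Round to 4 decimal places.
\rho(1) = -0.4076

For an MA(q) process with theta_0 = 1, the autocovariance is
  gamma(k) = sigma^2 * sum_{i=0..q-k} theta_i * theta_{i+k},
and rho(k) = gamma(k) / gamma(0). Sigma^2 cancels.
  numerator   = (1)*(-0.379) + (-0.379)*(0.513) = -0.573427.
  denominator = (1)^2 + (-0.379)^2 + (0.513)^2 = 1.40681.
  rho(1) = -0.573427 / 1.40681 = -0.4076.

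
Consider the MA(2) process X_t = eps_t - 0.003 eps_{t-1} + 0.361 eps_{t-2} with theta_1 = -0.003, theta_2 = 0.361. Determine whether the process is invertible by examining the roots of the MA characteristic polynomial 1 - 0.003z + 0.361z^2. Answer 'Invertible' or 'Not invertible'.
\text{Invertible}

The MA(q) characteristic polynomial is P(z) = 1 - 0.003z + 0.361z^2.
Invertibility requires all roots to lie outside the unit circle, i.e. |z| > 1 for every root.
Set 1 + (-0.003) z + (0.361) z^2 = 0, i.e. a z^2 + b z + c = 0 with a = 0.361, b = -0.003, c = 1.
Discriminant D = b^2 - 4ac = (-0.003)^2 - 4*(0.361)*1 = 0.000009 - (1.444) = -1.443991.
D < 0, so the roots are the complex-conjugate pair z = (-b +/- i sqrt(-D)) / (2a) = 0.0042 +/- 1.6644i.
For a conjugate pair |z|^2 = z * conj(z) = (product of roots) = c/a = 1/(0.361) = 2.770083, so |z| = sqrt(2.770083) = 1.6644 for both roots.
Moduli of all roots: 1.6644, 1.6644.
All moduli strictly greater than 1? Yes.
Verdict: Invertible.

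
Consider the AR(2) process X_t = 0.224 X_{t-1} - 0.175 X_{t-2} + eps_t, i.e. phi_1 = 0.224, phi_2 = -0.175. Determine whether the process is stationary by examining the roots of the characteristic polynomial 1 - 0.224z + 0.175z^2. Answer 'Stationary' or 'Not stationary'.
\text{Stationary}

The AR(p) characteristic polynomial is P(z) = 1 - 0.224z + 0.175z^2.
Stationarity requires all roots to lie outside the unit circle, i.e. |z| > 1 for every root.
Set 1 + (-0.224) z + (0.175) z^2 = 0, i.e. a z^2 + b z + c = 0 with a = 0.175, b = -0.224, c = 1.
Discriminant D = b^2 - 4ac = (-0.224)^2 - 4*(0.175)*1 = 0.050176 - (0.7) = -0.649824.
D < 0, so the roots are the complex-conjugate pair z = (-b +/- i sqrt(-D)) / (2a) = 0.64 +/- 2.3032i.
For a conjugate pair |z|^2 = z * conj(z) = (product of roots) = c/a = 1/(0.175) = 5.714286, so |z| = sqrt(5.714286) = 2.3905 for both roots.
Moduli of all roots: 2.3905, 2.3905.
All moduli strictly greater than 1? Yes.
Verdict: Stationary.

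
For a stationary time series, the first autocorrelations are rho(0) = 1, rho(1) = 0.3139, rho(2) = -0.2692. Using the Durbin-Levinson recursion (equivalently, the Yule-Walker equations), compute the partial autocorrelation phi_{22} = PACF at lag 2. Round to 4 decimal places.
\phi_{22} = -0.4079

The PACF at lag k is phi_{kk}, the last component of the solution
to the Yule-Walker system G_k phi = r_k where
  (G_k)_{ij} = rho(|i - j|), (r_k)_i = rho(i), i,j = 1..k.
Equivalently, Durbin-Levinson gives phi_{kk} iteratively:
  phi_{11} = rho(1)
  phi_{kk} = [rho(k) - sum_{j=1..k-1} phi_{k-1,j} rho(k-j)]
            / [1 - sum_{j=1..k-1} phi_{k-1,j} rho(j)],
  phi_{k,j} = phi_{k-1,j} - phi_{kk} phi_{k-1,k-j},  j = 1..k-1.
Step k = 1:
  phi_11 = rho(1) = 0.3139.
Step k = 2:
  phi_22 = [rho(2) - phi_11 rho(1)] / [1 - phi_11 rho(1)] = [-0.2692 - (0.3139)(0.3139)] / [1 - (0.3139)(0.3139)]
         = -0.36773321 / 0.90146679 = -0.4079.
Therefore phi_{22} = -0.4079.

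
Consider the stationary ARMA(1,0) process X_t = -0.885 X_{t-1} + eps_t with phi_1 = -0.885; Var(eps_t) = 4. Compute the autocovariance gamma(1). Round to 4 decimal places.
\gamma(1) = -16.3303

Multiply the model equation by X_{t-k} and take expectations. With theta_0 = psi_0 = 1 and psi_j the MA(infinity) weights, this gives
  gamma(k) - sum_i phi_i gamma(k-i) = c_k,
  c_k = sigma^2 * sum_{j=k..q} theta_j psi_{j-k}   (c_k = 0 for k > q),
using gamma(-m) = gamma(m).
Pure AR (q = 0): c_0 = sigma^2 = 4, c_k = 0 for k >= 1.
Equations for k = 0 and k = 1 (AR order 1):
  gamma(0) = phi_1 gamma(1) + c_0
  gamma(1) = phi_1 gamma(0) + c_1
Substituting the second into the first: gamma(0) (1 - phi_1^2) = c_0 + phi_1 c_1, so
  gamma(0) = c_0 / (1 - phi_1^2) = 4 / (1 - (-0.885)^2) = 4 / 0.216775 = 18.452312.
  gamma(1) = phi_1 gamma(0) = (-0.885)(18.452312) = -16.330296.
Therefore gamma(1) = -16.3303 (to 4 decimal places).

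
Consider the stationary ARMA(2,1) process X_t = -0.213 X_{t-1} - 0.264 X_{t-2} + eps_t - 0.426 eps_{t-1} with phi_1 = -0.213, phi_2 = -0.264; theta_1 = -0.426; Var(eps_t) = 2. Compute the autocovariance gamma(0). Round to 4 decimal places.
\gamma(0) = 2.9319

Multiply the model equation by X_{t-k} and take expectations. With theta_0 = psi_0 = 1 and psi_j the MA(infinity) weights, this gives
  gamma(k) - sum_i phi_i gamma(k-i) = c_k,
  c_k = sigma^2 * sum_{j=k..q} theta_j psi_{j-k}   (c_k = 0 for k > q),
using gamma(-m) = gamma(m).
psi-weights needed (psi_j = theta_j + sum_i phi_i psi_{j-i}):
  psi_1 = theta_1 + phi_1 = -0.426 + (-0.213) = -0.639
Right-hand sides:
  c_0 = sigma^2 (1 + theta_1 psi_1) = 2 * (1 + (-0.426)(-0.639)) = 2 * 1.272214 = 2.544428
  c_1 = sigma^2 theta_1 = 2 * (-0.426) = -0.852
  c_2 = 0
Equations for k = 0, 1, 2 (AR order 2, c_2 = 0):
  (E0) gamma(0) = phi_1 gamma(1) + phi_2 gamma(2) + c_0
  (E1) gamma(1) = phi_1 gamma(0) + phi_2 gamma(1) + c_1
  (E2) gamma(2) = phi_1 gamma(1) + phi_2 gamma(0)
From (E1): gamma(1) = A gamma(0) + B with
  A = phi_1 / (1 - phi_2) = -0.213 / 1.264 = -0.168513,   B = c_1 / (1 - phi_2) = -0.852 / 1.264 = -0.674051.
Insert (E2) into (E0): gamma(0) (1 - phi_2^2) = phi_1 (1 + phi_2) gamma(1) + c_0.
  phi_1 (1 + phi_2) = (-0.213)(0.736) = -0.156768,   1 - phi_2^2 = 0.930304.
Replace gamma(1) by A gamma(0) + B and collect gamma(0):
  gamma(0) [0.930304 - (-0.156768)(-0.168513)] = (-0.156768)(-0.674051) + 2.544428
  gamma(0) * 0.903887 = 2.650098
  gamma(0) = 2.650098 / 0.903887 = 2.931892.
Therefore gamma(0) = 2.9319 (to 4 decimal places).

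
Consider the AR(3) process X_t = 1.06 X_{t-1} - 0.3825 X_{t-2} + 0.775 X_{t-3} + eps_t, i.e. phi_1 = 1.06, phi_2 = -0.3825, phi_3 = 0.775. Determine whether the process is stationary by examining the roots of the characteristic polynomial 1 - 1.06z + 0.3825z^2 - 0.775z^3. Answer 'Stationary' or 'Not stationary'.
\text{Not stationary}

The AR(p) characteristic polynomial is P(z) = 1 - 1.06z + 0.3825z^2 - 0.775z^3.
Stationarity requires all roots to lie outside the unit circle, i.e. |z| > 1 for every root.
Degree 3: look for a simple real root z0 first, then factor out (1 - z/z0) and solve the remaining quadratic.
Testing z0 = 0.8: P(0.8) = 1 + (-1.06)(0.8) + (0.3825)(0.8)^2 + (-0.775)(0.8)^3
  = 1 + (-0.848) + (0.2448) + (-0.3968) = 0.  So z_0 = 0.8 is a root, |z_0| = 0.8.
Divide out the factor (1 - 1.25 z) = (1 - z/z0) (since 1/z0 = 1.25):
  P(z) = (1 - 1.25 z)(1 + (0.19) z + (0.62) z^2)
  [check: z-coef 0.19 - (1.25) = -1.06; z^2-coef 0.62 - (1.25)(0.19) = 0.3825; z^3-coef -(1.25)(0.62) = -0.775.]
Remaining roots from the quadratic factor 1 + (0.19) z + (0.62) z^2:
  Set 1 + (0.19) z + (0.62) z^2 = 0, i.e. a z^2 + b z + c = 0 with a = 0.62, b = 0.19, c = 1.
  Discriminant D = b^2 - 4ac = (0.19)^2 - 4*(0.62)*1 = 0.0361 - (2.48) = -2.4439.
  D < 0, so the roots are the complex-conjugate pair z = (-b +/- i sqrt(-D)) / (2a) = -0.1532 +/- 1.2607i.
  For a conjugate pair |z|^2 = z * conj(z) = (product of roots) = c/a = 1/(0.62) = 1.612903, so |z| = sqrt(1.612903) = 1.27 for both roots.
Moduli of all roots: 0.8000, 1.2700, 1.2700.
All moduli strictly greater than 1? No.
Verdict: Not stationary.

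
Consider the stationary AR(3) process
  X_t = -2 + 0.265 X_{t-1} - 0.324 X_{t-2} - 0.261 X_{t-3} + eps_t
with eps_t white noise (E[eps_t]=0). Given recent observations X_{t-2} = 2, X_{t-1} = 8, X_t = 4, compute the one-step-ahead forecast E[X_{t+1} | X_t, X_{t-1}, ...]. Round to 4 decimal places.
E[X_{t+1} \mid \mathcal F_t] = -4.0540

For an AR(p) model X_t = c + sum_i phi_i X_{t-i} + eps_t, the
one-step-ahead conditional mean is
  E[X_{t+1} | X_t, ...] = c + sum_i phi_i X_{t+1-i}.
Substitute known values:
  E[X_{t+1} | ...] = -2 + (0.265) * (4) + (-0.324) * (8) + (-0.261) * (2)
                   = -4.0540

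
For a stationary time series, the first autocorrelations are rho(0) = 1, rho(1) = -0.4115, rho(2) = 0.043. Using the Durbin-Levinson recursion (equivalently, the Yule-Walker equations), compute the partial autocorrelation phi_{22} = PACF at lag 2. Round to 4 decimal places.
\phi_{22} = -0.1521

The PACF at lag k is phi_{kk}, the last component of the solution
to the Yule-Walker system G_k phi = r_k where
  (G_k)_{ij} = rho(|i - j|), (r_k)_i = rho(i), i,j = 1..k.
Equivalently, Durbin-Levinson gives phi_{kk} iteratively:
  phi_{11} = rho(1)
  phi_{kk} = [rho(k) - sum_{j=1..k-1} phi_{k-1,j} rho(k-j)]
            / [1 - sum_{j=1..k-1} phi_{k-1,j} rho(j)],
  phi_{k,j} = phi_{k-1,j} - phi_{kk} phi_{k-1,k-j},  j = 1..k-1.
Step k = 1:
  phi_11 = rho(1) = -0.4115.
Step k = 2:
  phi_22 = [rho(2) - phi_11 rho(1)] / [1 - phi_11 rho(1)] = [0.043 - (-0.4115)(-0.4115)] / [1 - (-0.4115)(-0.4115)]
         = -0.12633225 / 0.83066775 = -0.1521.
Therefore phi_{22} = -0.1521.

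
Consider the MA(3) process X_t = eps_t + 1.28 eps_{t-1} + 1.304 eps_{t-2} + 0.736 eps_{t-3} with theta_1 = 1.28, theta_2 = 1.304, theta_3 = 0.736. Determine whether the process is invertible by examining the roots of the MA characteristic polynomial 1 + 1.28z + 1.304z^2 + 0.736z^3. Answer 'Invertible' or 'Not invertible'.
\text{Invertible}

The MA(q) characteristic polynomial is P(z) = 1 + 1.28z + 1.304z^2 + 0.736z^3.
Invertibility requires all roots to lie outside the unit circle, i.e. |z| > 1 for every root.
Degree 3: look for a simple real root z0 first, then factor out (1 - z/z0) and solve the remaining quadratic.
Testing z0 = -1.25: P(-1.25) = 1 + (1.28)(-1.25) + (1.304)(-1.25)^2 + (0.736)(-1.25)^3
  = 1 + (-1.6) + (2.0375) + (-1.4375) = 0.  So z_0 = -1.25 is a root, |z_0| = 1.25.
Divide out the factor (1 + 0.8 z) = (1 - z/z0) (since 1/z0 = -0.8):
  P(z) = (1 + 0.8 z)(1 + (0.48) z + (0.92) z^2)
  [check: z-coef 0.48 - (-0.8) = 1.28; z^2-coef 0.92 - (-0.8)(0.48) = 1.304; z^3-coef -(-0.8)(0.92) = 0.736.]
Remaining roots from the quadratic factor 1 + (0.48) z + (0.92) z^2:
  Set 1 + (0.48) z + (0.92) z^2 = 0, i.e. a z^2 + b z + c = 0 with a = 0.92, b = 0.48, c = 1.
  Discriminant D = b^2 - 4ac = (0.48)^2 - 4*(0.92)*1 = 0.2304 - (3.68) = -3.4496.
  D < 0, so the roots are the complex-conjugate pair z = (-b +/- i sqrt(-D)) / (2a) = -0.2609 +/- 1.0094i.
  For a conjugate pair |z|^2 = z * conj(z) = (product of roots) = c/a = 1/(0.92) = 1.086957, so |z| = sqrt(1.086957) = 1.0426 for both roots.
Moduli of all roots: 1.2500, 1.0426, 1.0426.
All moduli strictly greater than 1? Yes.
Verdict: Invertible.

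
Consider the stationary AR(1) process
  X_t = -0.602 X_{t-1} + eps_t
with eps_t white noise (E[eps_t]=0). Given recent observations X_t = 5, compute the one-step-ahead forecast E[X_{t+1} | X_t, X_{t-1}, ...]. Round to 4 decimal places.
E[X_{t+1} \mid \mathcal F_t] = -3.0100

For an AR(p) model X_t = c + sum_i phi_i X_{t-i} + eps_t, the
one-step-ahead conditional mean is
  E[X_{t+1} | X_t, ...] = c + sum_i phi_i X_{t+1-i}.
Substitute known values:
  E[X_{t+1} | ...] = (-0.602) * (5)
                   = -3.0100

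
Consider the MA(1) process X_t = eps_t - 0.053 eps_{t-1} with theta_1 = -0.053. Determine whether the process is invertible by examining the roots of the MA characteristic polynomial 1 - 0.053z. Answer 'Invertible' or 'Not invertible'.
\text{Invertible}

The MA(q) characteristic polynomial is P(z) = 1 - 0.053z.
Invertibility requires all roots to lie outside the unit circle, i.e. |z| > 1 for every root.
This is linear in z: 1 + (-0.053) z = 0  =>  z = -1/(-0.053) = 18.867925,  |z| = 18.867925.
Moduli of all roots: 18.8679.
All moduli strictly greater than 1? Yes.
Verdict: Invertible.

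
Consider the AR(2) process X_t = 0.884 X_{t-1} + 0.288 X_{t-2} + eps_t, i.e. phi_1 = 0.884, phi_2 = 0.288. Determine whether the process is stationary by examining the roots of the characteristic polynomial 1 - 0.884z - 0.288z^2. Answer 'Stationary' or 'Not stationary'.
\text{Not stationary}

The AR(p) characteristic polynomial is P(z) = 1 - 0.884z - 0.288z^2.
Stationarity requires all roots to lie outside the unit circle, i.e. |z| > 1 for every root.
Set 1 + (-0.884) z + (-0.288) z^2 = 0, i.e. a z^2 + b z + c = 0 with a = -0.288, b = -0.884, c = 1.
Discriminant D = b^2 - 4ac = (-0.884)^2 - 4*(-0.288)*1 = 0.781456 - (-1.152) = 1.933456.
D >= 0, so the roots are real: z = (-b +/- sqrt(D)) / (2a) = (0.884 +/- 1.390488) / (-0.576).
  z_1 = (0.884 + 1.390488) / (-0.576) = -3.9488,   |z_1| = 3.9488.
  z_2 = (0.884 - 1.390488) / (-0.576) = 0.8793,   |z_2| = 0.8793.
Moduli of all roots: 3.9488, 0.8793.
All moduli strictly greater than 1? No.
Verdict: Not stationary.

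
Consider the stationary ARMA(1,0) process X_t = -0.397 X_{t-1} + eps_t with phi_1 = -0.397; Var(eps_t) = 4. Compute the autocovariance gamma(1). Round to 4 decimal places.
\gamma(1) = -1.8851

Multiply the model equation by X_{t-k} and take expectations. With theta_0 = psi_0 = 1 and psi_j the MA(infinity) weights, this gives
  gamma(k) - sum_i phi_i gamma(k-i) = c_k,
  c_k = sigma^2 * sum_{j=k..q} theta_j psi_{j-k}   (c_k = 0 for k > q),
using gamma(-m) = gamma(m).
Pure AR (q = 0): c_0 = sigma^2 = 4, c_k = 0 for k >= 1.
Equations for k = 0 and k = 1 (AR order 1):
  gamma(0) = phi_1 gamma(1) + c_0
  gamma(1) = phi_1 gamma(0) + c_1
Substituting the second into the first: gamma(0) (1 - phi_1^2) = c_0 + phi_1 c_1, so
  gamma(0) = c_0 / (1 - phi_1^2) = 4 / (1 - (-0.397)^2) = 4 / 0.842391 = 4.748389.
  gamma(1) = phi_1 gamma(0) = (-0.397)(4.748389) = -1.88511.
Therefore gamma(1) = -1.8851 (to 4 decimal places).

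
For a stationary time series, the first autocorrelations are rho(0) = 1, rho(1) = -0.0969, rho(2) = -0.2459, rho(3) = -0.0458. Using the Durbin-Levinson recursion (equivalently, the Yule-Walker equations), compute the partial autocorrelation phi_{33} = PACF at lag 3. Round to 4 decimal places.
\phi_{33} = -0.1089

The PACF at lag k is phi_{kk}, the last component of the solution
to the Yule-Walker system G_k phi = r_k where
  (G_k)_{ij} = rho(|i - j|), (r_k)_i = rho(i), i,j = 1..k.
Equivalently, Durbin-Levinson gives phi_{kk} iteratively:
  phi_{11} = rho(1)
  phi_{kk} = [rho(k) - sum_{j=1..k-1} phi_{k-1,j} rho(k-j)]
            / [1 - sum_{j=1..k-1} phi_{k-1,j} rho(j)],
  phi_{k,j} = phi_{k-1,j} - phi_{kk} phi_{k-1,k-j},  j = 1..k-1.
Step k = 1:
  phi_11 = rho(1) = -0.0969.
Step k = 2:
  phi_22 = [rho(2) - phi_11 rho(1)] / [1 - phi_11 rho(1)] = [-0.2459 - (-0.0969)(-0.0969)] / [1 - (-0.0969)(-0.0969)]
         = -0.25528961 / 0.99061039 = -0.257709.
  Update: phi_21 = phi_11 - phi_22 phi_11 = -0.0969 - (-0.257709)(-0.0969) = -0.121872.
Step k = 3:
  phi_33 = [rho(3) - phi_21 rho(2) - phi_22 rho(1)] / [1 - phi_21 rho(1) - phi_22 rho(2)]
    numerator   = -0.0458 - (-0.121872)(-0.2459) - (-0.257709)(-0.0969) = -0.10074038
    denominator = 1 - (-0.121872)(-0.0969) - (-0.257709)(-0.2459) = 0.92481986
  phi_33 = -0.10074038 / 0.92481986 = -0.1089.
Therefore phi_{33} = -0.1089.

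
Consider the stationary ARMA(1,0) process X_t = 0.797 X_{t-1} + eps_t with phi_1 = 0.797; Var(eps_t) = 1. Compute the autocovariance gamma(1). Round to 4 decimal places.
\gamma(1) = 2.1848

Multiply the model equation by X_{t-k} and take expectations. With theta_0 = psi_0 = 1 and psi_j the MA(infinity) weights, this gives
  gamma(k) - sum_i phi_i gamma(k-i) = c_k,
  c_k = sigma^2 * sum_{j=k..q} theta_j psi_{j-k}   (c_k = 0 for k > q),
using gamma(-m) = gamma(m).
Pure AR (q = 0): c_0 = sigma^2 = 1, c_k = 0 for k >= 1.
Equations for k = 0 and k = 1 (AR order 1):
  gamma(0) = phi_1 gamma(1) + c_0
  gamma(1) = phi_1 gamma(0) + c_1
Substituting the second into the first: gamma(0) (1 - phi_1^2) = c_0 + phi_1 c_1, so
  gamma(0) = c_0 / (1 - phi_1^2) = 1 / (1 - (0.797)^2) = 1 / 0.364791 = 2.741296.
  gamma(1) = phi_1 gamma(0) = (0.797)(2.741296) = 2.184813.
Therefore gamma(1) = 2.1848 (to 4 decimal places).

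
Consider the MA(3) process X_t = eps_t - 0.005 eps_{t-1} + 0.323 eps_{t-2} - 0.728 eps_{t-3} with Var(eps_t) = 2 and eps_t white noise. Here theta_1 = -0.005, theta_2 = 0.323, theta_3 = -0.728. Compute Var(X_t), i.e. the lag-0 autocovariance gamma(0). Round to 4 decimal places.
\gamma(0) = 3.2687

For an MA(q) process X_t = eps_t + sum_i theta_i eps_{t-i} with
Var(eps_t) = sigma^2, the variance is
  gamma(0) = sigma^2 * (1 + sum_i theta_i^2).
  sum_i theta_i^2 = (-0.005)^2 + (0.323)^2 + (-0.728)^2 = 0.000025 + 0.104329 + 0.529984 = 0.634338.
  gamma(0) = 2 * (1 + 0.634338) = 2 * 1.634338 = 3.268676, which rounds to 3.2687.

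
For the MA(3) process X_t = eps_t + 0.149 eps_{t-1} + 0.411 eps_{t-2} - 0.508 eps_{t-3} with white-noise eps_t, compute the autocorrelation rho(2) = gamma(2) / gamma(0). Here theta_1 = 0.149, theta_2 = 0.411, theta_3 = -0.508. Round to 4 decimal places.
\rho(2) = 0.2314

For an MA(q) process with theta_0 = 1, the autocovariance is
  gamma(k) = sigma^2 * sum_{i=0..q-k} theta_i * theta_{i+k},
and rho(k) = gamma(k) / gamma(0). Sigma^2 cancels.
  numerator   = (1)*(0.411) + (0.149)*(-0.508) = 0.335308.
  denominator = (1)^2 + (0.149)^2 + (0.411)^2 + (-0.508)^2 = 1.449186.
  rho(2) = 0.335308 / 1.449186 = 0.2314.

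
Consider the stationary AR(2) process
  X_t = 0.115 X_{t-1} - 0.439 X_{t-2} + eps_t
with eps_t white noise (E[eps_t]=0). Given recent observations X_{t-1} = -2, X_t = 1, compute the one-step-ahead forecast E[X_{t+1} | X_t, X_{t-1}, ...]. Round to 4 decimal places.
E[X_{t+1} \mid \mathcal F_t] = 0.9930

For an AR(p) model X_t = c + sum_i phi_i X_{t-i} + eps_t, the
one-step-ahead conditional mean is
  E[X_{t+1} | X_t, ...] = c + sum_i phi_i X_{t+1-i}.
Substitute known values:
  E[X_{t+1} | ...] = (0.115) * (1) + (-0.439) * (-2)
                   = 0.9930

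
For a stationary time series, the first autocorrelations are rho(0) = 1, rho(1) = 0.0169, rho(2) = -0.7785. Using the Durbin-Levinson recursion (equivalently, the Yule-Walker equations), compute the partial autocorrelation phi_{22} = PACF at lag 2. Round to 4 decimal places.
\phi_{22} = -0.7790

The PACF at lag k is phi_{kk}, the last component of the solution
to the Yule-Walker system G_k phi = r_k where
  (G_k)_{ij} = rho(|i - j|), (r_k)_i = rho(i), i,j = 1..k.
Equivalently, Durbin-Levinson gives phi_{kk} iteratively:
  phi_{11} = rho(1)
  phi_{kk} = [rho(k) - sum_{j=1..k-1} phi_{k-1,j} rho(k-j)]
            / [1 - sum_{j=1..k-1} phi_{k-1,j} rho(j)],
  phi_{k,j} = phi_{k-1,j} - phi_{kk} phi_{k-1,k-j},  j = 1..k-1.
Step k = 1:
  phi_11 = rho(1) = 0.0169.
Step k = 2:
  phi_22 = [rho(2) - phi_11 rho(1)] / [1 - phi_11 rho(1)] = [-0.7785 - (0.0169)(0.0169)] / [1 - (0.0169)(0.0169)]
         = -0.77878561 / 0.99971439 = -0.779.
Therefore phi_{22} = -0.7790.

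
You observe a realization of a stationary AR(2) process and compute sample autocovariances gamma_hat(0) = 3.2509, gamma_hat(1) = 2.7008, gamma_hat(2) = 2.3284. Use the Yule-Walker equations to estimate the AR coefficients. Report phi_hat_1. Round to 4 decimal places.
\hat\phi_{1} = 0.7610

The Yule-Walker equations for an AR(p) process read, in matrix form,
  Gamma_p phi = r_p,   with   (Gamma_p)_{ij} = gamma(|i - j|),
                       (r_p)_i = gamma(i),   i,j = 1..p.
Substitute the sample gammas (Toeplitz matrix and right-hand side of size 2):
  Gamma_p = [[3.2509, 2.7008], [2.7008, 3.2509]]
  r_p     = [2.7008, 2.3284]
Written out:
  3.2509 phi_1 + 2.7008 phi_2 = 2.7008
  2.7008 phi_1 + 3.2509 phi_2 = 2.3284
Solve by Cramer's rule:
  det = gamma(0)^2 - gamma(1)^2 = (3.2509)^2 - (2.7008)^2 = 10.56835081 - 7.29432064 = 3.27403017
  phi_hat_1 = [gamma(1) gamma(0) - gamma(1) gamma(2)] / det = [(2.7008)(3.2509) - (2.7008)(2.3284)] / 3.27403017 = 2.491488 / 3.27403017 = 0.761
  phi_hat_2 = [gamma(0) gamma(2) - gamma(1)^2] / det = [(3.2509)(2.3284) - (2.7008)^2] / 3.27403017 = 0.27507492 / 3.27403017 = 0.084
So phi_hat = [0.7610, 0.0840].
Therefore phi_hat_1 = 0.7610.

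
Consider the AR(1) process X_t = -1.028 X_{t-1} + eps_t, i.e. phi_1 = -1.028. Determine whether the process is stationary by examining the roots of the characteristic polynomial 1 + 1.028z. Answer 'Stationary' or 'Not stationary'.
\text{Not stationary}

The AR(p) characteristic polynomial is P(z) = 1 + 1.028z.
Stationarity requires all roots to lie outside the unit circle, i.e. |z| > 1 for every root.
This is linear in z: 1 + (1.028) z = 0  =>  z = -1/(1.028) = -0.972763,  |z| = 0.972763.
Moduli of all roots: 0.9728.
All moduli strictly greater than 1? No.
Verdict: Not stationary.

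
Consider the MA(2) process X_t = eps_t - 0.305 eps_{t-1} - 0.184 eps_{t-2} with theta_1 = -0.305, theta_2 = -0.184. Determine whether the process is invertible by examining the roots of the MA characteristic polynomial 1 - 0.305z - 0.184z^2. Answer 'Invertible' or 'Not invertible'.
\text{Invertible}

The MA(q) characteristic polynomial is P(z) = 1 - 0.305z - 0.184z^2.
Invertibility requires all roots to lie outside the unit circle, i.e. |z| > 1 for every root.
Set 1 + (-0.305) z + (-0.184) z^2 = 0, i.e. a z^2 + b z + c = 0 with a = -0.184, b = -0.305, c = 1.
Discriminant D = b^2 - 4ac = (-0.305)^2 - 4*(-0.184)*1 = 0.093025 - (-0.736) = 0.829025.
D >= 0, so the roots are real: z = (-b +/- sqrt(D)) / (2a) = (0.305 +/- 0.910508) / (-0.368).
  z_1 = (0.305 + 0.910508) / (-0.368) = -3.303,   |z_1| = 3.303.
  z_2 = (0.305 - 0.910508) / (-0.368) = 1.6454,   |z_2| = 1.6454.
Moduli of all roots: 3.3030, 1.6454.
All moduli strictly greater than 1? Yes.
Verdict: Invertible.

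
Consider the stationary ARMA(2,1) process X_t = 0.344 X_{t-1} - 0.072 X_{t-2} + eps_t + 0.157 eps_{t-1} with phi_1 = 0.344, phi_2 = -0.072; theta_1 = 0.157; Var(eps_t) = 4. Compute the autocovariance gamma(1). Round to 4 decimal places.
\gamma(1) = 2.2046

Multiply the model equation by X_{t-k} and take expectations. With theta_0 = psi_0 = 1 and psi_j the MA(infinity) weights, this gives
  gamma(k) - sum_i phi_i gamma(k-i) = c_k,
  c_k = sigma^2 * sum_{j=k..q} theta_j psi_{j-k}   (c_k = 0 for k > q),
using gamma(-m) = gamma(m).
psi-weights needed (psi_j = theta_j + sum_i phi_i psi_{j-i}):
  psi_1 = theta_1 + phi_1 = 0.157 + (0.344) = 0.501
Right-hand sides:
  c_0 = sigma^2 (1 + theta_1 psi_1) = 4 * (1 + (0.157)(0.501)) = 4 * 1.078657 = 4.314628
  c_1 = sigma^2 theta_1 = 4 * (0.157) = 0.628
  c_2 = 0
Equations for k = 0, 1, 2 (AR order 2, c_2 = 0):
  (E0) gamma(0) = phi_1 gamma(1) + phi_2 gamma(2) + c_0
  (E1) gamma(1) = phi_1 gamma(0) + phi_2 gamma(1) + c_1
  (E2) gamma(2) = phi_1 gamma(1) + phi_2 gamma(0)
From (E1): gamma(1) = A gamma(0) + B with
  A = phi_1 / (1 - phi_2) = 0.344 / 1.072 = 0.320896,   B = c_1 / (1 - phi_2) = 0.628 / 1.072 = 0.585821.
Insert (E2) into (E0): gamma(0) (1 - phi_2^2) = phi_1 (1 + phi_2) gamma(1) + c_0.
  phi_1 (1 + phi_2) = (0.344)(0.928) = 0.319232,   1 - phi_2^2 = 0.994816.
Replace gamma(1) by A gamma(0) + B and collect gamma(0):
  gamma(0) [0.994816 - (0.319232)(0.320896)] = (0.319232)(0.585821) + 4.314628
  gamma(0) * 0.892376 = 4.501641
  gamma(0) = 4.501641 / 0.892376 = 5.044557.
  gamma(1) = A gamma(0) + B = (0.320896)(5.044557) + (0.585821) = 2.204597.
Therefore gamma(1) = 2.2046 (to 4 decimal places).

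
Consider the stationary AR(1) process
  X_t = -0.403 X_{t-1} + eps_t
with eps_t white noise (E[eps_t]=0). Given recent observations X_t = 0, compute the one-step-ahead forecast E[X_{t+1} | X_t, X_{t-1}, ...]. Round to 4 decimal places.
E[X_{t+1} \mid \mathcal F_t] = 0.0000

For an AR(p) model X_t = c + sum_i phi_i X_{t-i} + eps_t, the
one-step-ahead conditional mean is
  E[X_{t+1} | X_t, ...] = c + sum_i phi_i X_{t+1-i}.
Substitute known values:
  E[X_{t+1} | ...] = (-0.403) * (0)
                   = 0.0000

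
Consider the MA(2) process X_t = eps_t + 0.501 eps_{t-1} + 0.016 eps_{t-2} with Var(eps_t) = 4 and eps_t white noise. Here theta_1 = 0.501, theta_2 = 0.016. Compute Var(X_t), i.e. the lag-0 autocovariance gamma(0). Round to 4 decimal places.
\gamma(0) = 5.0050

For an MA(q) process X_t = eps_t + sum_i theta_i eps_{t-i} with
Var(eps_t) = sigma^2, the variance is
  gamma(0) = sigma^2 * (1 + sum_i theta_i^2).
  sum_i theta_i^2 = (0.501)^2 + (0.016)^2 = 0.251001 + 0.000256 = 0.251257.
  gamma(0) = 4 * (1 + 0.251257) = 4 * 1.251257 = 5.005028, which rounds to 5.0050.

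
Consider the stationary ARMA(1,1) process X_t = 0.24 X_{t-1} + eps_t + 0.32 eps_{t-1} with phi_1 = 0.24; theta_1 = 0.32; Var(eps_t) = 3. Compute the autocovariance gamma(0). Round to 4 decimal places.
\gamma(0) = 3.9983

Multiply the model equation by X_{t-k} and take expectations. With theta_0 = psi_0 = 1 and psi_j the MA(infinity) weights, this gives
  gamma(k) - sum_i phi_i gamma(k-i) = c_k,
  c_k = sigma^2 * sum_{j=k..q} theta_j psi_{j-k}   (c_k = 0 for k > q),
using gamma(-m) = gamma(m).
psi-weights needed (psi_j = theta_j + sum_i phi_i psi_{j-i}):
  psi_1 = theta_1 + phi_1 = 0.32 + (0.24) = 0.56
Right-hand sides:
  c_0 = sigma^2 (1 + theta_1 psi_1) = 3 * (1 + (0.32)(0.56)) = 3 * 1.1792 = 3.5376
  c_1 = sigma^2 theta_1 = 3 * (0.32) = 0.96
  c_2 = 0
Equations for k = 0 and k = 1 (AR order 1):
  gamma(0) = phi_1 gamma(1) + c_0
  gamma(1) = phi_1 gamma(0) + c_1
Substituting the second into the first: gamma(0) (1 - phi_1^2) = c_0 + phi_1 c_1, so
  gamma(0) = (c_0 + phi_1 c_1) / (1 - phi_1^2) = (3.5376 + (0.24)(0.96)) / (1 - (0.24)^2) = 3.768 / 0.9424 = 3.998302.
Therefore gamma(0) = 3.9983 (to 4 decimal places).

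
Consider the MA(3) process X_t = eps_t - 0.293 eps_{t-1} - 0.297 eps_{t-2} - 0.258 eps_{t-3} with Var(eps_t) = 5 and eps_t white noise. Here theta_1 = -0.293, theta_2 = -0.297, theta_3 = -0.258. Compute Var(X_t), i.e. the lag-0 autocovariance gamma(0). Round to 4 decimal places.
\gamma(0) = 6.2031

For an MA(q) process X_t = eps_t + sum_i theta_i eps_{t-i} with
Var(eps_t) = sigma^2, the variance is
  gamma(0) = sigma^2 * (1 + sum_i theta_i^2).
  sum_i theta_i^2 = (-0.293)^2 + (-0.297)^2 + (-0.258)^2 = 0.085849 + 0.088209 + 0.066564 = 0.240622.
  gamma(0) = 5 * (1 + 0.240622) = 5 * 1.240622 = 6.20311, which rounds to 6.2031.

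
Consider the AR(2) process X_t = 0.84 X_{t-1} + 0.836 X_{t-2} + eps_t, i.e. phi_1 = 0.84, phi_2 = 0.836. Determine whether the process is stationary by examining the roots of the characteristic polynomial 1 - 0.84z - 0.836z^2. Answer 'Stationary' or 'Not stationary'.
\text{Not stationary}

The AR(p) characteristic polynomial is P(z) = 1 - 0.84z - 0.836z^2.
Stationarity requires all roots to lie outside the unit circle, i.e. |z| > 1 for every root.
Set 1 + (-0.84) z + (-0.836) z^2 = 0, i.e. a z^2 + b z + c = 0 with a = -0.836, b = -0.84, c = 1.
Discriminant D = b^2 - 4ac = (-0.84)^2 - 4*(-0.836)*1 = 0.7056 - (-3.344) = 4.0496.
D >= 0, so the roots are real: z = (-b +/- sqrt(D)) / (2a) = (0.84 +/- 2.012362) / (-1.672).
  z_1 = (0.84 + 2.012362) / (-1.672) = -1.706,   |z_1| = 1.706.
  z_2 = (0.84 - 2.012362) / (-1.672) = 0.7012,   |z_2| = 0.7012.
Moduli of all roots: 1.7060, 0.7012.
All moduli strictly greater than 1? No.
Verdict: Not stationary.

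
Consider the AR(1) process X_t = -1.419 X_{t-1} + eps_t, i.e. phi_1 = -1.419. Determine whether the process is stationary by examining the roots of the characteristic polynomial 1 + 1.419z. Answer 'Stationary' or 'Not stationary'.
\text{Not stationary}

The AR(p) characteristic polynomial is P(z) = 1 + 1.419z.
Stationarity requires all roots to lie outside the unit circle, i.e. |z| > 1 for every root.
This is linear in z: 1 + (1.419) z = 0  =>  z = -1/(1.419) = -0.704722,  |z| = 0.704722.
Moduli of all roots: 0.7047.
All moduli strictly greater than 1? No.
Verdict: Not stationary.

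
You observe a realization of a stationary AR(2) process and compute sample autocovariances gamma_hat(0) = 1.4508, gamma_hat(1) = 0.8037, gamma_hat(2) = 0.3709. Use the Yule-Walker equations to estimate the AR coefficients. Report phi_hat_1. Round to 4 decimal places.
\hat\phi_{1} = 0.5949

The Yule-Walker equations for an AR(p) process read, in matrix form,
  Gamma_p phi = r_p,   with   (Gamma_p)_{ij} = gamma(|i - j|),
                       (r_p)_i = gamma(i),   i,j = 1..p.
Substitute the sample gammas (Toeplitz matrix and right-hand side of size 2):
  Gamma_p = [[1.4508, 0.8037], [0.8037, 1.4508]]
  r_p     = [0.8037, 0.3709]
Written out:
  1.4508 phi_1 + 0.8037 phi_2 = 0.8037
  0.8037 phi_1 + 1.4508 phi_2 = 0.3709
Solve by Cramer's rule:
  det = gamma(0)^2 - gamma(1)^2 = (1.4508)^2 - (0.8037)^2 = 2.10482064 - 0.64593369 = 1.45888695
  phi_hat_1 = [gamma(1) gamma(0) - gamma(1) gamma(2)] / det = [(0.8037)(1.4508) - (0.8037)(0.3709)] / 1.45888695 = 0.86791563 / 1.45888695 = 0.5949
  phi_hat_2 = [gamma(0) gamma(2) - gamma(1)^2] / det = [(1.4508)(0.3709) - (0.8037)^2] / 1.45888695 = -0.10783197 / 1.45888695 = -0.0739
So phi_hat = [0.5949, -0.0739].
Therefore phi_hat_1 = 0.5949.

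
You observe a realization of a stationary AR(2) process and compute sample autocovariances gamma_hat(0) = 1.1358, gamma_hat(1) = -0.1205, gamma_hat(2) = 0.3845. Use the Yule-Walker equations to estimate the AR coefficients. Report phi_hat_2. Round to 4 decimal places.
\hat\phi_{2} = 0.3310

The Yule-Walker equations for an AR(p) process read, in matrix form,
  Gamma_p phi = r_p,   with   (Gamma_p)_{ij} = gamma(|i - j|),
                       (r_p)_i = gamma(i),   i,j = 1..p.
Substitute the sample gammas (Toeplitz matrix and right-hand side of size 2):
  Gamma_p = [[1.1358, -0.1205], [-0.1205, 1.1358]]
  r_p     = [-0.1205, 0.3845]
Written out:
  1.1358 phi_1 - 0.1205 phi_2 = -0.1205
  -0.1205 phi_1 + 1.1358 phi_2 = 0.3845
Solve by Cramer's rule:
  det = gamma(0)^2 - gamma(1)^2 = (1.1358)^2 - (-0.1205)^2 = 1.29004164 - 0.01452025 = 1.27552139
  phi_hat_1 = [gamma(1) gamma(0) - gamma(1) gamma(2)] / det = [(-0.1205)(1.1358) - (-0.1205)(0.3845)] / 1.27552139 = -0.09053165 / 1.27552139 = -0.071
  phi_hat_2 = [gamma(0) gamma(2) - gamma(1)^2] / det = [(1.1358)(0.3845) - (-0.1205)^2] / 1.27552139 = 0.42219485 / 1.27552139 = 0.331
So phi_hat = [-0.0710, 0.3310].
Therefore phi_hat_2 = 0.3310.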